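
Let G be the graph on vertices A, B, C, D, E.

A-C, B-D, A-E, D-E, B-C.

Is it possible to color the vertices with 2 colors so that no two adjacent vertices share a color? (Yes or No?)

No

The cycle C-A-E-D-B-C has odd length 5, so it cannot be 2-colored; at least 3 colors are needed.
So 2 colors are not enough.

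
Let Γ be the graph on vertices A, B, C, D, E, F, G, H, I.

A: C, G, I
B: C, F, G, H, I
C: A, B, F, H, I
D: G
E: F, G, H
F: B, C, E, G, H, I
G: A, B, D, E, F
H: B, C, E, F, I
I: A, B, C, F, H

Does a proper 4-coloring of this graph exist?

B, C, F, H, I are pairwise adjacent (a clique of size 5), so at least 5 colors are needed.
So 4 colors are not enough.

No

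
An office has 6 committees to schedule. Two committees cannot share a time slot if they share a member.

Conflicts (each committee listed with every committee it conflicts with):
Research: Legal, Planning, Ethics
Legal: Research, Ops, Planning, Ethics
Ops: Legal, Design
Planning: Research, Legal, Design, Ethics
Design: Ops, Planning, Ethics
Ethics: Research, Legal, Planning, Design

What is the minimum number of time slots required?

4

Research, Legal, Planning, Ethics are mutually in conflict, so at least 4 time slots are needed.
Using 4 time slots: Research=4, Legal=1, Ops=2, Planning=2, Design=1, Ethics=3. Every pair that conflicts lands in different time slots.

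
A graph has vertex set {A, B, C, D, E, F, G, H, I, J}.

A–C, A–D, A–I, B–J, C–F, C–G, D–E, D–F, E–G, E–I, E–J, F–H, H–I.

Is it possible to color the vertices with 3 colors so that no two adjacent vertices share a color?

The chromatic number is 3. The cycle C-G-E-I-A-C has odd length 5, so it cannot be 2-colored; at least 3 colors are needed.
3 colors suffice: A=1, B=1, C=2, D=2, E=1, F=1, G=3, H=3, I=2, J=2.
That is already a proper 3-coloring.

Yes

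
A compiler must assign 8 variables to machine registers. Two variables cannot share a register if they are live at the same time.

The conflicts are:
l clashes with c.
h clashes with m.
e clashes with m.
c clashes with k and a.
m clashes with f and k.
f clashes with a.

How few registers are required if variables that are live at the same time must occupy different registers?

The cycle c-k-m-f-a-c has odd length 5, so it cannot be 2-colored; at least 3 registers are needed.
3 registers suffice: register 1 → {c, m}; register 2 → {l, h, e, f, k}; register 3 → {a}. No two conflicting variables share a register.

3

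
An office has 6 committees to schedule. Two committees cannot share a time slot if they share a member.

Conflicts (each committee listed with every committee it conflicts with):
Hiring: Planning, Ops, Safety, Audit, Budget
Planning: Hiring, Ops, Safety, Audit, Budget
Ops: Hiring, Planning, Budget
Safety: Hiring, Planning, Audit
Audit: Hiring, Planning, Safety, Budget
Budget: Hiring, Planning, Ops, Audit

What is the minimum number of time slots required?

4

Hiring, Planning, Ops, Budget pairwise conflict, so at least 4 time slots are needed.
4 time slots suffice: Hiring=2, Planning=1, Ops=4, Safety=3, Audit=4, Budget=3. Each listed conflict is separated.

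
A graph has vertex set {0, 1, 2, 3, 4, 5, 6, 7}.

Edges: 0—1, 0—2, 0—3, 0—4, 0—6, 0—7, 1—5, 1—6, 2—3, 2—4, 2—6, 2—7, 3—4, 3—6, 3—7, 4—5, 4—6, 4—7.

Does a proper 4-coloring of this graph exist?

0, 2, 3, 4, 6 are mutually adjacent (a clique of size 5), so at least 5 colors are needed.
So 4 colors are not enough.

No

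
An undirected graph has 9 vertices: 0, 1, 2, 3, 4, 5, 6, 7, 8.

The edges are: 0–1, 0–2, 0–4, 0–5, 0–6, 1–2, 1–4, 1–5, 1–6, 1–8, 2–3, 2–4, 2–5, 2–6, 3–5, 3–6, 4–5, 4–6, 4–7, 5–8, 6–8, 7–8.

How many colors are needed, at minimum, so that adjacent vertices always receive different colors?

0, 1, 2, 4, 6 are pairwise adjacent (a clique of size 5), so at least 5 colors are needed.
5 colors suffice: color red → {2, 8}; color blue → {5, 6, 7}; color green → {3, 4}; color yellow → {1}; color purple → {0}. No two adjacent vertices share a color.

5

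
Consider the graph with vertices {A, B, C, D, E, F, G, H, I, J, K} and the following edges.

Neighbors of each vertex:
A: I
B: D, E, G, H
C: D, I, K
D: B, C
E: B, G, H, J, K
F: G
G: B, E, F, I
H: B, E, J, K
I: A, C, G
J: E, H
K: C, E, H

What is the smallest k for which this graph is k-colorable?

E, H, K form a triangle, so at least 3 colors are needed.
3 colors suffice: A=red, B=blue, C=red, D=green, E=red, F=red, G=green, H=green, I=blue, J=blue, K=blue. Each edge has distinct colors on its endpoints.

3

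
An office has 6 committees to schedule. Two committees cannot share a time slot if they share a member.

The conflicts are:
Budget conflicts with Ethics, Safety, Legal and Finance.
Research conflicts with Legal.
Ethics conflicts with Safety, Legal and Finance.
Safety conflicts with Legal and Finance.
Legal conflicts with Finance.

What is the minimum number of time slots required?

5

Budget, Ethics, Safety, Legal, Finance pairwise conflict, so at least 5 time slots are needed.
Using 5 time slots: Budget=3, Research=2, Ethics=4, Safety=5, Legal=1, Finance=2. Each listed conflict is separated.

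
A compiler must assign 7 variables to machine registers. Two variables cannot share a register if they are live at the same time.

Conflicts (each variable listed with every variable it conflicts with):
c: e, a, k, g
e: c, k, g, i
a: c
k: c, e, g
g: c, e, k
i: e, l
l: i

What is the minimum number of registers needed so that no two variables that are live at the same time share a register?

4

c, e, k, g all conflict with each other, so at least 4 registers are needed.
Using 4 registers: c=2, e=1, a=1, k=4, g=3, i=2, l=1. Every pair that conflicts lands in different registers.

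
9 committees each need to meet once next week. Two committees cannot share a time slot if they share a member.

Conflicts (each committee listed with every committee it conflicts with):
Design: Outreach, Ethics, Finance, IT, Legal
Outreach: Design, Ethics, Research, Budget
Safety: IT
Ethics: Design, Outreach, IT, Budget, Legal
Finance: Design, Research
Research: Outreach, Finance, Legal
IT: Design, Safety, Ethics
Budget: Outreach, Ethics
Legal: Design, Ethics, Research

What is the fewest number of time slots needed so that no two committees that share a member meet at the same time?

Outreach, Ethics, Budget are mutually in conflict, so at least 3 time slots are needed.
3 time slots suffice: time slot 1 → {Safety, Ethics, Research}; time slot 2 → {Design, Budget}; time slot 3 → {Outreach, Finance, IT, Legal}. Every pair that conflicts lands in different time slots.

3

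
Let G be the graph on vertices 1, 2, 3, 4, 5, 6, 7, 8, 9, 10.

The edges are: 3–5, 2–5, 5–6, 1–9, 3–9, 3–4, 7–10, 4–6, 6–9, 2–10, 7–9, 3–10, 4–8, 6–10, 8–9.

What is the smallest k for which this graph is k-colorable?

2

4 and 8 are adjacent, so at least 2 colors are needed.
2 colors suffice: color red → {4, 5, 9, 10}; color blue → {1, 2, 3, 6, 7, 8}. No two adjacent vertices share a color.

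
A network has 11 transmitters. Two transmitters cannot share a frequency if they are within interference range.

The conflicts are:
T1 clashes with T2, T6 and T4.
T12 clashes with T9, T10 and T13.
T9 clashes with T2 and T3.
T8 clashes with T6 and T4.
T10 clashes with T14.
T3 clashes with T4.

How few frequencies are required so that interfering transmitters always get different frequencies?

The cycle T4-T3-T9-T2-T1-T4 has odd length 5, so it cannot be 2-colored; at least 3 frequencies are needed.
Using 3 frequencies: T1=1, T12=1, T9=2, T8=1, T2=3, T10=2, T3=1, T6=2, T4=2, T13=2, T14=1. Every pair that conflicts lands in different frequencies.

3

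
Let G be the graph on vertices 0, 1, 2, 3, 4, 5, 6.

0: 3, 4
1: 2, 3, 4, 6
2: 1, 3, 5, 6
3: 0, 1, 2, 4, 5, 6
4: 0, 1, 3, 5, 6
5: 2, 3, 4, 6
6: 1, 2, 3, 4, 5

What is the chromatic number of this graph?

1, 2, 3, 6 are mutually adjacent (a clique of size 4), so at least 4 colors are needed.
4 colors suffice: color red → {3}; color blue → {2, 4}; color green → {0, 6}; color yellow → {1, 5}. No two adjacent vertices share a color.

4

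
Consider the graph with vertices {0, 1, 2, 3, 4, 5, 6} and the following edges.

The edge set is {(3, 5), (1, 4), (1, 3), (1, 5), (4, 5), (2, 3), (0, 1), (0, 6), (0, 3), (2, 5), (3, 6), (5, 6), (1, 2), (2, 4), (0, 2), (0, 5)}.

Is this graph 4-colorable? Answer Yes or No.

No

0, 1, 2, 3, 5 are pairwise adjacent (a clique of size 5), so at least 5 colors are needed.
So 4 colors are not enough.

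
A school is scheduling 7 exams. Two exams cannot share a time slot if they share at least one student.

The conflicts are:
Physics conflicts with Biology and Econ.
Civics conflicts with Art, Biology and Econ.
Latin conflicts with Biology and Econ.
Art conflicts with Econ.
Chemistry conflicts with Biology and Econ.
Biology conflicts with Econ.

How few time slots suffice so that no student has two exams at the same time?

3

Chemistry, Biology, Econ are mutually in conflict, so at least 3 time slots are needed.
Using 3 time slots: Physics=3, Civics=3, Latin=3, Art=2, Chemistry=3, Biology=2, Econ=1. No two conflicting exams share a time slot.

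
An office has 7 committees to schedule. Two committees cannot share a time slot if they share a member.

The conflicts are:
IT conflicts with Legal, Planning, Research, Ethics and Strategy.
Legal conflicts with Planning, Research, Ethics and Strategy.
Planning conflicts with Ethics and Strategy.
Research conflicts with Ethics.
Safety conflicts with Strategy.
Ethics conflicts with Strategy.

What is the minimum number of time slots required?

IT, Legal, Planning, Ethics, Strategy all conflict with each other, so at least 5 time slots are needed.
5 time slots suffice: time slot 1 → {Research, Strategy}; time slot 2 → {Legal, Safety}; time slot 3 → {IT}; time slot 4 → {Ethics}; time slot 5 → {Planning}. Every pair that conflicts lands in different time slots.

5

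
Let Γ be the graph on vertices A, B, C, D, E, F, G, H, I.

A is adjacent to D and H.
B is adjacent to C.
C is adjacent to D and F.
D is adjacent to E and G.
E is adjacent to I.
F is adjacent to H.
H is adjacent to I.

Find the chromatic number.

3

The cycle A-D-C-F-H-A has odd length 5, so it cannot be 2-colored; at least 3 colors are needed.
A valid assignment using 3 colors: A=2, B=1, C=2, D=1, E=3, F=3, G=2, H=1, I=2. No two adjacent vertices share a color.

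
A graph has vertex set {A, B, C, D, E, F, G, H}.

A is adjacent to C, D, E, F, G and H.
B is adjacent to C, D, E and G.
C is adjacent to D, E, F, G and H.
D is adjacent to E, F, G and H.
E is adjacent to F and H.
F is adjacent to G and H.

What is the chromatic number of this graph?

6

A, C, D, E, F, H are pairwise adjacent (a clique of size 6), so at least 6 colors are needed.
6 colors suffice: A=3, B=3, C=1, D=2, E=4, F=5, G=4, H=6. No two adjacent vertices share a color.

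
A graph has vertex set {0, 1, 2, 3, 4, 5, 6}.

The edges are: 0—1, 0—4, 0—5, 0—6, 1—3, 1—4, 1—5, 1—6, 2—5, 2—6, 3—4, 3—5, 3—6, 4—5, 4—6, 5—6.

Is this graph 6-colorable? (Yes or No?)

The chromatic number is 5. 0, 1, 4, 5, 6 are pairwise adjacent (a clique of size 5), so at least 5 colors are needed.
One proper 5-coloring: 0=e, 1=c, 2=c, 3=e, 4=d, 5=a, 6=b.
Since 6 ≥ 5, a proper 6-coloring certainly exists.

Yes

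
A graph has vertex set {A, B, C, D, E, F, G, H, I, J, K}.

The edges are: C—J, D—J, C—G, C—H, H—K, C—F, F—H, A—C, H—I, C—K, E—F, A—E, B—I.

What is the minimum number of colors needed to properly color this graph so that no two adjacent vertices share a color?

C, F, H form a triangle, so at least 3 colors are needed.
3 colors suffice: color 1 → {C, D, E, I}; color 2 → {A, B, G, H, J}; color 3 → {F, K}. Each edge has distinct colors on its endpoints.

3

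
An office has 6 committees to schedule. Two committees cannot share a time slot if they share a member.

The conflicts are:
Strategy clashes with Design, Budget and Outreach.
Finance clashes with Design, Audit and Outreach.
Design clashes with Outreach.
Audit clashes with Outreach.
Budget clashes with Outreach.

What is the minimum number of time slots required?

3

Strategy, Budget, Outreach pairwise conflict, so at least 3 time slots are needed.
3 time slots suffice: time slot 1 → {Outreach}; time slot 2 → {Design, Audit, Budget}; time slot 3 → {Strategy, Finance}. Every pair that conflicts lands in different time slots.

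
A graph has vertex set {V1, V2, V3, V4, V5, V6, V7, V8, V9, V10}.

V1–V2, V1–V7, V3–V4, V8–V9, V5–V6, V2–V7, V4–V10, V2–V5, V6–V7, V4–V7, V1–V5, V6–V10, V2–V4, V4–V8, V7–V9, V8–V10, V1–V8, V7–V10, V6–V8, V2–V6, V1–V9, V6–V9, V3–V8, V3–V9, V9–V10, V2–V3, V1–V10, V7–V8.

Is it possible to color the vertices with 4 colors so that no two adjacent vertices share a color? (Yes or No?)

No

V6, V7, V8, V9, V10 form a clique, so at least 5 colors are needed.
So 4 colors are not enough.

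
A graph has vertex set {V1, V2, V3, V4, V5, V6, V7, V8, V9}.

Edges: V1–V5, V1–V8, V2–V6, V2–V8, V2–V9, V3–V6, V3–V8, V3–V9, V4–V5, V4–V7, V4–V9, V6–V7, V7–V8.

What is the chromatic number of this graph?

3

The cycle V9-V2-V6-V7-V4-V9 has odd length 5, so it cannot be 2-colored; at least 3 colors are needed.
3 colors suffice: color 1 → {V5, V6, V8, V9}; color 2 → {V1, V2, V3, V7}; color 3 → {V4}. Every edge joins two different colors.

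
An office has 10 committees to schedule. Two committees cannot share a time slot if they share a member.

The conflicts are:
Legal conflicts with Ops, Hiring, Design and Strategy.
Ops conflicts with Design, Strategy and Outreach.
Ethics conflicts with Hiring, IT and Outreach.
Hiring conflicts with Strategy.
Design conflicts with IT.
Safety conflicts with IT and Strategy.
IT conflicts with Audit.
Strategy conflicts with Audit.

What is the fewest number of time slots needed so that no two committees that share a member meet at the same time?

Legal, Ops, Strategy pairwise conflict, so at least 3 time slots are needed.
A valid assignment using 3 time slots: Legal=2, Ops=3, Ethics=1, Hiring=3, Design=1, Safety=3, IT=2, Strategy=1, Outreach=2, Audit=3. No two conflicting committees share a time slot.

3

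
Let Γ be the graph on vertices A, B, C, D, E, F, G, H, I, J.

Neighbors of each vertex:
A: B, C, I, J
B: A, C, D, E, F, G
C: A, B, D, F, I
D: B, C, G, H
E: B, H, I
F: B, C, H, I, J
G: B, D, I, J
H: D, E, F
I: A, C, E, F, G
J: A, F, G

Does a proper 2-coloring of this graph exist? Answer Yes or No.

No

B, D, G are mutually adjacent, so at least 3 colors are needed.
So 2 colors are not enough.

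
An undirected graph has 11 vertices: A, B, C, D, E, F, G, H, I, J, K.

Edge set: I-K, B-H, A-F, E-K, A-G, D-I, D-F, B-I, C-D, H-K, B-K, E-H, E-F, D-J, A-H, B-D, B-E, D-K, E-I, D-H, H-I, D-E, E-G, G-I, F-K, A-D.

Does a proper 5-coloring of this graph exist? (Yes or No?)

B, D, E, H, I, K are pairwise adjacent (a clique of size 6), so at least 6 colors are needed.
So 5 colors are not enough.

No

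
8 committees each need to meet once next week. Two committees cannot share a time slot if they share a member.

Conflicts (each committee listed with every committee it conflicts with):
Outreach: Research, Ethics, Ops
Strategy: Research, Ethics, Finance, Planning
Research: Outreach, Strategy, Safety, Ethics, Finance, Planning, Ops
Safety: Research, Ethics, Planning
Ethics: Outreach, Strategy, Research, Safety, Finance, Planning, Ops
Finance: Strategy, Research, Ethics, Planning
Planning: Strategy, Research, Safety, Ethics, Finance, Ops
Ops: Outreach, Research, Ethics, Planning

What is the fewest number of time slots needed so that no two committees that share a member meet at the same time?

5

Strategy, Research, Ethics, Finance, Planning are mutually in conflict, so at least 5 time slots are needed.
5 time slots suffice: Outreach=3, Strategy=5, Research=1, Safety=4, Ethics=2, Finance=4, Planning=3, Ops=4. No two conflicting committees share a time slot.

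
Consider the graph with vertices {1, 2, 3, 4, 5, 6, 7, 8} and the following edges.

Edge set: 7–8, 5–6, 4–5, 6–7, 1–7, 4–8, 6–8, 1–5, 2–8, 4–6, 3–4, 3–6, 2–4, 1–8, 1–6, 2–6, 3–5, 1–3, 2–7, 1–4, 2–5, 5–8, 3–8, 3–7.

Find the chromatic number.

6

1, 3, 4, 5, 6, 8 are pairwise adjacent (a clique of size 6), so at least 6 colors are needed.
6 colors suffice: color a → {6}; color b → {8}; color c → {4, 7}; color d → {5}; color e → {1, 2}; color f → {3}. Each edge has distinct colors on its endpoints.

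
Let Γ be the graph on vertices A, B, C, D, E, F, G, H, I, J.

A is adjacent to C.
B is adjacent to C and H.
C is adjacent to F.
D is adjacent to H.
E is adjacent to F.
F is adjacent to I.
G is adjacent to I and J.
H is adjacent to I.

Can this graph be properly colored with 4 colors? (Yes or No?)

Yes

The chromatic number is 3. The cycle C-F-I-H-B-C has odd length 5, so it cannot be 2-colored; at least 3 colors are needed.
3 colors suffice: A=red, B=green, C=blue, D=blue, E=blue, F=red, G=red, H=red, I=blue, J=blue.
Since 4 ≥ 3, a proper 4-coloring certainly exists.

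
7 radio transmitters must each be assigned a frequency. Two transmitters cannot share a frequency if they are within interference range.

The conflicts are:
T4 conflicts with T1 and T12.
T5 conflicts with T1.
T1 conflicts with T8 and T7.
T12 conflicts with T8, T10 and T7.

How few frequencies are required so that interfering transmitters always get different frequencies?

2

T12 and T10 conflict, so at least 2 frequencies are needed.
2 frequencies suffice: frequency 1 → {T1, T12}; frequency 2 → {T4, T5, T8, T10, T7}. No two conflicting transmitters share a frequency.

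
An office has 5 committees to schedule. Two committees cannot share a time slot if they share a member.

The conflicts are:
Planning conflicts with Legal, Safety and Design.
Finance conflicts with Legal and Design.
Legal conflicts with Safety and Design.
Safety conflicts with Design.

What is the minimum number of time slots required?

4

Planning, Legal, Safety, Design pairwise conflict, so at least 4 time slots are needed.
Using 4 time slots: Planning=3, Finance=3, Legal=1, Safety=4, Design=2. No two conflicting committees share a time slot.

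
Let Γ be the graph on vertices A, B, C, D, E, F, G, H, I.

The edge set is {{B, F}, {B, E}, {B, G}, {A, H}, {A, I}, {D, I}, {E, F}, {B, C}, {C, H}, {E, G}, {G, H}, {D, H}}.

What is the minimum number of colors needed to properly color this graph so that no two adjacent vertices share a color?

B, E, G form a triangle, so at least 3 colors are needed.
A valid assignment using 3 colors: A=2, B=1, C=2, D=2, E=2, F=3, G=3, H=1, I=1. Every edge joins two different colors.

3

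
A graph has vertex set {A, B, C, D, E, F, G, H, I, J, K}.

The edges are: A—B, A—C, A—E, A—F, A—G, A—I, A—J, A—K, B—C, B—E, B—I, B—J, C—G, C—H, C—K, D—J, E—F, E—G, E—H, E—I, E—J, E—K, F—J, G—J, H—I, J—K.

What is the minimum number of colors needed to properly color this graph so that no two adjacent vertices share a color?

4

A, E, F, J are mutually adjacent (a clique of size 4), so at least 4 colors are needed.
One proper 4-coloring: A=1, B=4, C=2, D=1, E=2, F=4, G=4, H=1, I=3, J=3, K=4. Every edge joins two different colors.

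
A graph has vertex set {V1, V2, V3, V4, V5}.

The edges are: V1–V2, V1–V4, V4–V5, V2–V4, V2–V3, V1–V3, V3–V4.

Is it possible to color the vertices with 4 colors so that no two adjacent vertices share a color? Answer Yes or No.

Yes

The chromatic number is 4. V1, V2, V3, V4 are pairwise adjacent (a clique of size 4), so at least 4 colors are needed.
A valid assignment using 4 colors: V1=green, V2=yellow, V3=blue, V4=red, V5=blue.
That is already a proper 4-coloring.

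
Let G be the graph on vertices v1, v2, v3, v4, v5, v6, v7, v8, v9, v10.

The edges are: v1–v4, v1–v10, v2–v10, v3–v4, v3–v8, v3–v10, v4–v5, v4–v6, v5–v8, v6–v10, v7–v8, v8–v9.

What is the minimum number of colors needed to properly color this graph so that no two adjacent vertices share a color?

v3 and v8 are adjacent, so at least 2 colors are needed.
One proper 2-coloring: v1=2, v2=2, v3=2, v4=1, v5=2, v6=2, v7=2, v8=1, v9=2, v10=1. Each edge has distinct colors on its endpoints.

2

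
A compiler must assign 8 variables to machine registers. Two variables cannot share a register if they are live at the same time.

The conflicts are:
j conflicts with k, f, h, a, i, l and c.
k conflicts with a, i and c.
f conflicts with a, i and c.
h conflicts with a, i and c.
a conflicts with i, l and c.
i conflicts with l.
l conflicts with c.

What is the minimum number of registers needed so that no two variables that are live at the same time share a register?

4

j, h, a, i all conflict with each other, so at least 4 registers are needed.
Using 4 registers: j=2, k=4, f=4, h=4, a=1, i=3, l=4, c=3. Every pair that conflicts lands in different registers.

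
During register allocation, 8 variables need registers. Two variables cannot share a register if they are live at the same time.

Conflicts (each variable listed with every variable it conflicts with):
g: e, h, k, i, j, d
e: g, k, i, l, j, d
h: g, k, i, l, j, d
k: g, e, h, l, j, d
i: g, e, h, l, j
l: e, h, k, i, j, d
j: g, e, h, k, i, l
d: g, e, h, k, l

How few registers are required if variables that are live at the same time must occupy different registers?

h, k, l, j all conflict with each other, so at least 4 registers are needed.
A valid assignment using 4 registers: g=4, e=3, h=3, k=1, i=1, l=4, j=2, d=2. Every pair that conflicts lands in different registers.

4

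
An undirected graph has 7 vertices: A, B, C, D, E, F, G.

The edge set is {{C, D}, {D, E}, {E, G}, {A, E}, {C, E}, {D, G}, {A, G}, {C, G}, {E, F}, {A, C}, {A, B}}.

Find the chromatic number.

A, C, E, G are mutually adjacent (a clique of size 4), so at least 4 colors are needed.
A valid assignment using 4 colors: A=2, B=1, C=3, D=2, E=1, F=2, G=4. Every edge joins two different colors.

4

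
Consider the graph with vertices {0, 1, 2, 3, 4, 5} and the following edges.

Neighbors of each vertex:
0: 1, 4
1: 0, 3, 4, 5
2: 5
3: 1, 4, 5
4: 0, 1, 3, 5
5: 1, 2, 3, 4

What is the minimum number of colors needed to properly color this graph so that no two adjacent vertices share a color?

1, 3, 4, 5 form a clique, so at least 4 colors are needed.
4 colors suffice: 0=red, 1=green, 2=blue, 3=yellow, 4=blue, 5=red. No two adjacent vertices share a color.

4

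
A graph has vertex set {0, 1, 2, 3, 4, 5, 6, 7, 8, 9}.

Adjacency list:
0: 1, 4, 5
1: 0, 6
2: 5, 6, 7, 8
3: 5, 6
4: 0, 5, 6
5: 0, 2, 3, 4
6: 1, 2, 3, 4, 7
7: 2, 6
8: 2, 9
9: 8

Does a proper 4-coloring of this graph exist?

Yes

The chromatic number is 3. 2, 6, 7 are pairwise adjacent, so at least 3 colors are needed.
One proper 3-coloring: 0=green, 1=blue, 2=blue, 3=blue, 4=blue, 5=red, 6=red, 7=green, 8=red, 9=blue.
Since 4 ≥ 3, a proper 4-coloring certainly exists.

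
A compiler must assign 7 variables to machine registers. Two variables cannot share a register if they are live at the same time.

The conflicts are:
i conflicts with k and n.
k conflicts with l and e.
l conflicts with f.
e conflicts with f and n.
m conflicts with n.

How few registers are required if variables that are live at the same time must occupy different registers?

k and e conflict, so at least 2 registers are needed.
A valid assignment using 2 registers: i=1, k=2, l=1, e=1, f=2, m=1, n=2. No two conflicting variables share a register.

2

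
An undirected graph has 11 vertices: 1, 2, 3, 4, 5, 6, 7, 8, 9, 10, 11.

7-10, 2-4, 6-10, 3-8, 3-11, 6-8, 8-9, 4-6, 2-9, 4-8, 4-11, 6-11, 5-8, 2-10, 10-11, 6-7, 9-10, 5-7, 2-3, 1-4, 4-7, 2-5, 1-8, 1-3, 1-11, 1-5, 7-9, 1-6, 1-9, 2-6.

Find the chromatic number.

4

1, 4, 6, 8 are pairwise adjacent (a clique of size 4), so at least 4 colors are needed.
One proper 4-coloring: 1=b, 2=b, 3=a, 4=c, 5=a, 6=a, 7=b, 8=d, 9=a, 10=c, 11=d. Each edge has distinct colors on its endpoints.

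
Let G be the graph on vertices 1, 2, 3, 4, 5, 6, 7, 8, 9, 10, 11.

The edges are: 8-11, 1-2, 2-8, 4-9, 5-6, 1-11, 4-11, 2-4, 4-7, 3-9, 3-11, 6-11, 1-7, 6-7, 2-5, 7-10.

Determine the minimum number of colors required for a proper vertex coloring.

3

The cycle 4-7-6-5-2-4 has odd length 5, so it cannot be 2-colored; at least 3 colors are needed.
3 colors suffice: color red → {2, 7, 9, 11}; color blue → {1, 3, 4, 6, 8, 10}; color green → {5}. No two adjacent vertices share a color.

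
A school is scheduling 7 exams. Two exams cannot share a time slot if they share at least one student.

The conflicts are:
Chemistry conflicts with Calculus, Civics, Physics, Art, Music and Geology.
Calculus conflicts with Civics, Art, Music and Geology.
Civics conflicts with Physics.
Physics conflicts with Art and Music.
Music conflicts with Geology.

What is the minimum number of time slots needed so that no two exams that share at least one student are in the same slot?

4

Chemistry, Calculus, Music, Geology pairwise conflict, so at least 4 time slots are needed.
4 time slots suffice: Chemistry=1, Calculus=2, Civics=3, Physics=2, Art=3, Music=3, Geology=4. Every pair that conflicts lands in different time slots.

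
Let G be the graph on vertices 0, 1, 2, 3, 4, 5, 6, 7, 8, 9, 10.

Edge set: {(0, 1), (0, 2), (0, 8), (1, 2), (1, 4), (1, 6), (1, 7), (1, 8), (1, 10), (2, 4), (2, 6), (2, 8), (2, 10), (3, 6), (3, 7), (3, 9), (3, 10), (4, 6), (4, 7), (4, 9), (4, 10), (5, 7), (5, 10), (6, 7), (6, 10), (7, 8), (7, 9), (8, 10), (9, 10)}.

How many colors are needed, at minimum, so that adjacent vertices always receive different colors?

1, 2, 4, 6, 10 are mutually adjacent (a clique of size 5), so at least 5 colors are needed.
5 colors suffice: color red → {0, 7, 10}; color blue → {1, 5, 9}; color green → {3, 4, 8}; color yellow → {6}; color purple → {2}. Every edge joins two different colors.

5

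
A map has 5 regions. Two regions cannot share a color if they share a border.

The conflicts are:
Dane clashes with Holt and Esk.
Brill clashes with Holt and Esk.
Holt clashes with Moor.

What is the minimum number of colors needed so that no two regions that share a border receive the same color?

Holt and Moor conflict, so at least 2 colors are needed.
2 colors suffice: color 1 → {Holt, Esk}; color 2 → {Dane, Brill, Moor}. Every pair that conflicts lands in different colors.

2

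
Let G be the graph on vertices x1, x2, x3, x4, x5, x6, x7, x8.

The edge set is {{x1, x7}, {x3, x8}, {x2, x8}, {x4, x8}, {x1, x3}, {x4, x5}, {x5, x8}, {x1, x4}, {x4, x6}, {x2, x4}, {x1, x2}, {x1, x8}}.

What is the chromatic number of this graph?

4

x1, x2, x4, x8 are mutually adjacent (a clique of size 4), so at least 4 colors are needed.
A valid assignment using 4 colors: x1=3, x2=4, x3=1, x4=1, x5=3, x6=2, x7=1, x8=2. Each edge has distinct colors on its endpoints.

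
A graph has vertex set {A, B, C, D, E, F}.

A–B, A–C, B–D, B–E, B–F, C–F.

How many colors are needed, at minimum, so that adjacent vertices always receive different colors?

C and F are adjacent, so at least 2 colors are needed.
2 colors suffice: color 1 → {B, C}; color 2 → {A, D, E, F}. Every edge joins two different colors.

2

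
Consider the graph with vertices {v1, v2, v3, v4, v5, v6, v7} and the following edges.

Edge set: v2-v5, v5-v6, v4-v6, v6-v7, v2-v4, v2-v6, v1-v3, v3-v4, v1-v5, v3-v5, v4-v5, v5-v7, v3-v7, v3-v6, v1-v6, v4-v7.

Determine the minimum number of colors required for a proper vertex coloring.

v3, v4, v5, v6, v7 are mutually adjacent (a clique of size 5), so at least 5 colors are needed.
5 colors suffice: color 1 → {v6}; color 2 → {v5}; color 3 → {v1, v4}; color 4 → {v2, v3}; color 5 → {v7}. Each edge has distinct colors on its endpoints.

5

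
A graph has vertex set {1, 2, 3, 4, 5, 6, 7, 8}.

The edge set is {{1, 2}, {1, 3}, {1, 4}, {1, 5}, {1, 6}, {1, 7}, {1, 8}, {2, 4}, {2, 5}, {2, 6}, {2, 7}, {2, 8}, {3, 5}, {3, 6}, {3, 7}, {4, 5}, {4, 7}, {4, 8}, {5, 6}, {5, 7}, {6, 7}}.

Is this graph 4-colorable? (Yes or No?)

1, 3, 5, 6, 7 are mutually adjacent (a clique of size 5), so at least 5 colors are needed.
So 4 colors are not enough.

No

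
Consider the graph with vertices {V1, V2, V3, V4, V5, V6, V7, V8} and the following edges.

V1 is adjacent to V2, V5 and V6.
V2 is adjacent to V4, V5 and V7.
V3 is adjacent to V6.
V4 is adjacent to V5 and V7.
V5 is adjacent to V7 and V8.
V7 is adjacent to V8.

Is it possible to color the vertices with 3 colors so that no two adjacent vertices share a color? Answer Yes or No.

V2, V4, V5, V7 form a clique, so at least 4 colors are needed.
So 3 colors are not enough.

No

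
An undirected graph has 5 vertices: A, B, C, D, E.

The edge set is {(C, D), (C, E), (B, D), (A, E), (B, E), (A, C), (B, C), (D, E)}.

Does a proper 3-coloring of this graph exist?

B, C, D, E are pairwise adjacent (a clique of size 4), so at least 4 colors are needed.
So 3 colors are not enough.

No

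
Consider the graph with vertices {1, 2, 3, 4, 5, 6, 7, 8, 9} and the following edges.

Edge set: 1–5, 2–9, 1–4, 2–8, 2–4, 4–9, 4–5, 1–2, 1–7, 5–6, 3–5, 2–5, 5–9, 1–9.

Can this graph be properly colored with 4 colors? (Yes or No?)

No

1, 2, 4, 5, 9 are pairwise adjacent (a clique of size 5), so at least 5 colors are needed.
So 4 colors are not enough.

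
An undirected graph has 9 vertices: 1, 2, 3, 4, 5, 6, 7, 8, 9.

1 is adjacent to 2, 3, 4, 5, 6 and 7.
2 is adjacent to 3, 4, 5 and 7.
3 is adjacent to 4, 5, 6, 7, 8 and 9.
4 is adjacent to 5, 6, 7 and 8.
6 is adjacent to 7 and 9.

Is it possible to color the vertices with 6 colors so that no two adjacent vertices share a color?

The chromatic number is 5. 1, 3, 4, 6, 7 form a clique, so at least 5 colors are needed.
5 colors suffice: color red → {3}; color blue → {4, 9}; color green → {1, 8}; color yellow → {2, 6}; color purple → {5, 7}.
Since 6 ≥ 5, a proper 6-coloring certainly exists.

Yes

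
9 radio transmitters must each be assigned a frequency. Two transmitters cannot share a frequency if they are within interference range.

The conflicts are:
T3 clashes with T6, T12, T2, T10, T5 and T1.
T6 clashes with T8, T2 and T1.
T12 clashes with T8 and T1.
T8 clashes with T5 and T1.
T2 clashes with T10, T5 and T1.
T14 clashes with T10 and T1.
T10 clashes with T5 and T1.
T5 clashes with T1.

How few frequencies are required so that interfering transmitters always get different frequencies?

T3, T2, T10, T5, T1 pairwise conflict, so at least 5 frequencies are needed.
5 frequencies suffice: frequency 1 → {T1}; frequency 2 → {T3, T8, T14}; frequency 3 → {T6, T12, T5}; frequency 4 → {T2}; frequency 5 → {T10}. No two conflicting transmitters share a frequency.

5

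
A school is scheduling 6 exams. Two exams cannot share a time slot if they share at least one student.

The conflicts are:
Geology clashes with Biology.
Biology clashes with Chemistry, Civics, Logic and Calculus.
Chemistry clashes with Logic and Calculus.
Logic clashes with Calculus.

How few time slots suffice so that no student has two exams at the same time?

4

Biology, Chemistry, Logic, Calculus are mutually in conflict, so at least 4 time slots are needed.
A valid assignment using 4 time slots: Geology=2, Biology=1, Chemistry=4, Civics=2, Logic=3, Calculus=2. Every pair that conflicts lands in different time slots.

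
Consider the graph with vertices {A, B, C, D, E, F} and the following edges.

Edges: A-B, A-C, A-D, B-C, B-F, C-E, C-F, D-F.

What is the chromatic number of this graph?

3

A, B, C are mutually adjacent, so at least 3 colors are needed.
3 colors suffice: color 1 → {C, D}; color 2 → {A, E, F}; color 3 → {B}. Every edge joins two different colors.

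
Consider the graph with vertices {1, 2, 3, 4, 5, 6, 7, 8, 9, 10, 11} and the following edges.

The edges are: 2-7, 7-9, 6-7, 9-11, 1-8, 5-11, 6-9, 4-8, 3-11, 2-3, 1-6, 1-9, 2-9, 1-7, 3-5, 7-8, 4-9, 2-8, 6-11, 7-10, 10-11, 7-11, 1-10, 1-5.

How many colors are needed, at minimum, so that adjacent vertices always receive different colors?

4

6, 7, 9, 11 are pairwise adjacent (a clique of size 4), so at least 4 colors are needed.
4 colors suffice: color red → {3, 4, 7}; color blue → {5, 8, 9, 10}; color green → {1, 2, 11}; color yellow → {6}. Every edge joins two different colors.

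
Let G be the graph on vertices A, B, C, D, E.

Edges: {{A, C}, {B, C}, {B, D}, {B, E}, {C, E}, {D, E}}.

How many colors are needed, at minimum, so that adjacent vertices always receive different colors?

3

B, D, E are mutually adjacent, so at least 3 colors are needed.
3 colors suffice: color red → {C, D}; color blue → {A, B}; color green → {E}. Every edge joins two different colors.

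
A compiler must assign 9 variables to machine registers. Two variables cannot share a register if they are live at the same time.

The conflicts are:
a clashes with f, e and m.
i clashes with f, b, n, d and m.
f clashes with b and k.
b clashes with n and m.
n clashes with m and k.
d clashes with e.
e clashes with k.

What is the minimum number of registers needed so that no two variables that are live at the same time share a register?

i, b, n, m pairwise conflict, so at least 4 registers are needed.
Using 4 registers: a=1, i=1, f=2, b=3, n=4, d=3, e=2, m=2, k=1. No two conflicting variables share a register.

4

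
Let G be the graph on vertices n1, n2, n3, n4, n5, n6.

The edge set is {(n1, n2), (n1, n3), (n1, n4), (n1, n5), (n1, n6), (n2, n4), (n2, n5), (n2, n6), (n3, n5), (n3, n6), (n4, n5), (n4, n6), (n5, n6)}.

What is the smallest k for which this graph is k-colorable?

n1, n2, n4, n5, n6 are pairwise adjacent (a clique of size 5), so at least 5 colors are needed.
5 colors suffice: n1=R, n2=Y, n3=Y, n4=P, n5=B, n6=G. Each edge has distinct colors on its endpoints.

5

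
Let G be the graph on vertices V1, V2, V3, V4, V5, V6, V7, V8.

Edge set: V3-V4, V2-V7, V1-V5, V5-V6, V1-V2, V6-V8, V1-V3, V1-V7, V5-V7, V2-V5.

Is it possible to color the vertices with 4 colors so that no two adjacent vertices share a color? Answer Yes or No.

Yes

The chromatic number is 4. V1, V2, V5, V7 are pairwise adjacent (a clique of size 4), so at least 4 colors are needed.
4 colors suffice: color 1 → {V3, V5, V8}; color 2 → {V1, V4, V6}; color 3 → {V7}; color 4 → {V2}.
That is already a proper 4-coloring.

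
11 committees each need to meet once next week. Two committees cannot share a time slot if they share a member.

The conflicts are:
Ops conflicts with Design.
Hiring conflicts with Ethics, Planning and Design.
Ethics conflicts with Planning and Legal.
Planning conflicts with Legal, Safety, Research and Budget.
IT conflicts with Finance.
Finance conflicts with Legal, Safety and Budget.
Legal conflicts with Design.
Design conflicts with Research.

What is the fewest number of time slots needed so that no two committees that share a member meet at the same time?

Hiring, Ethics, Planning are mutually in conflict, so at least 3 time slots are needed.
3 time slots suffice: time slot 1 → {Planning, Finance, Design}; time slot 2 → {Ops, Hiring, IT, Legal, Safety, Research, Budget}; time slot 3 → {Ethics}. Every pair that conflicts lands in different time slots.

3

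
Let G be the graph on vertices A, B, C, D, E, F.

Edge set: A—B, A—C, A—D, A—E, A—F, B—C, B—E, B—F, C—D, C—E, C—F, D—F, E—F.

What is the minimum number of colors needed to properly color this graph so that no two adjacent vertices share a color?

A, B, C, E, F are mutually adjacent (a clique of size 5), so at least 5 colors are needed.
5 colors suffice: color 1 → {F}; color 2 → {C}; color 3 → {A}; color 4 → {D, E}; color 5 → {B}. No two adjacent vertices share a color.

5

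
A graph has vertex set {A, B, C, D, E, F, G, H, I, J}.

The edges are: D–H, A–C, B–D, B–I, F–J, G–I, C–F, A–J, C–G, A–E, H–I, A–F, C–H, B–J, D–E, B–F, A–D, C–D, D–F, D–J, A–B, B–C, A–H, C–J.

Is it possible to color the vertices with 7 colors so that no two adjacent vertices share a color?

Yes

The chromatic number is 6. A, B, C, D, F, J are pairwise adjacent (a clique of size 6), so at least 6 colors are needed.
6 colors suffice: color 1 → {C, E, I}; color 2 → {D, G}; color 3 → {A}; color 4 → {B, H}; color 5 → {F}; color 6 → {J}.
Since 7 ≥ 6, a proper 7-coloring certainly exists.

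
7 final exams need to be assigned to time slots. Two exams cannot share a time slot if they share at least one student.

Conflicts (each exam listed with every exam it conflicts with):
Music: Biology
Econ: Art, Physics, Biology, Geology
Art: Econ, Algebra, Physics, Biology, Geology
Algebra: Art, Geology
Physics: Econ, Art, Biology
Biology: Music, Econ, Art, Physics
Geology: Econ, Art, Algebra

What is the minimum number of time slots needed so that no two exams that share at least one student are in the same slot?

Econ, Art, Physics, Biology all conflict with each other, so at least 4 time slots are needed.
A valid assignment using 4 time slots: Music=1, Econ=3, Art=1, Algebra=3, Physics=4, Biology=2, Geology=2. Every pair that conflicts lands in different time slots.

4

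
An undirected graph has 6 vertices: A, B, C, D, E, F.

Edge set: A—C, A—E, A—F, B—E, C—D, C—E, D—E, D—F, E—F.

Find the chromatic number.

3

D, E, F are pairwise adjacent, so at least 3 colors are needed.
3 colors suffice: color 1 → {E}; color 2 → {B, C, F}; color 3 → {A, D}. Every edge joins two different colors.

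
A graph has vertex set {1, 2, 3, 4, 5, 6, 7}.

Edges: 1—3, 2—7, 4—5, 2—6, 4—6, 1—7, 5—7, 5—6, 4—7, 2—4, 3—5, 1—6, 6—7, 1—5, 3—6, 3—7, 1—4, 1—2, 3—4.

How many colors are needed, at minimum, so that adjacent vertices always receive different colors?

1, 3, 4, 5, 6, 7 are pairwise adjacent (a clique of size 6), so at least 6 colors are needed.
6 colors suffice: 1=blue, 2=purple, 3=orange, 4=red, 5=purple, 6=green, 7=yellow. Each edge has distinct colors on its endpoints.

6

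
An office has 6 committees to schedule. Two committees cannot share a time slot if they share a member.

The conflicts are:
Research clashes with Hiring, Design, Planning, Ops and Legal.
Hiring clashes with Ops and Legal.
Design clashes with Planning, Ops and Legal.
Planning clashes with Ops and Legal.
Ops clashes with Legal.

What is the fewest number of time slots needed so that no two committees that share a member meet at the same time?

5

Research, Design, Planning, Ops, Legal pairwise conflict, so at least 5 time slots are needed.
5 time slots suffice: time slot 1 → {Research}; time slot 2 → {Legal}; time slot 3 → {Ops}; time slot 4 → {Hiring, Planning}; time slot 5 → {Design}. No two conflicting committees share a time slot.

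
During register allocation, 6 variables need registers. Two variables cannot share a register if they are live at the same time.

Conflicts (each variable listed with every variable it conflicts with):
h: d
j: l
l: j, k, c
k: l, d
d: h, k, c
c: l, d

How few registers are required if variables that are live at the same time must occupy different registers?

2

d and c conflict, so at least 2 registers are needed.
2 registers suffice: register 1 → {l, d}; register 2 → {h, j, k, c}. Each listed conflict is separated.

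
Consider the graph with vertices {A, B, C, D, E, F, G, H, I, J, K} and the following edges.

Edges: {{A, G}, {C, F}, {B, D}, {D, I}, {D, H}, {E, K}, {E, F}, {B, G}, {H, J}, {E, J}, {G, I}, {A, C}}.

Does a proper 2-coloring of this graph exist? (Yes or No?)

No

The cycle E-F-C-A-G-B-D-H-J-E has odd length 9, so it cannot be 2-colored; at least 3 colors are needed.
So 2 colors are not enough.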